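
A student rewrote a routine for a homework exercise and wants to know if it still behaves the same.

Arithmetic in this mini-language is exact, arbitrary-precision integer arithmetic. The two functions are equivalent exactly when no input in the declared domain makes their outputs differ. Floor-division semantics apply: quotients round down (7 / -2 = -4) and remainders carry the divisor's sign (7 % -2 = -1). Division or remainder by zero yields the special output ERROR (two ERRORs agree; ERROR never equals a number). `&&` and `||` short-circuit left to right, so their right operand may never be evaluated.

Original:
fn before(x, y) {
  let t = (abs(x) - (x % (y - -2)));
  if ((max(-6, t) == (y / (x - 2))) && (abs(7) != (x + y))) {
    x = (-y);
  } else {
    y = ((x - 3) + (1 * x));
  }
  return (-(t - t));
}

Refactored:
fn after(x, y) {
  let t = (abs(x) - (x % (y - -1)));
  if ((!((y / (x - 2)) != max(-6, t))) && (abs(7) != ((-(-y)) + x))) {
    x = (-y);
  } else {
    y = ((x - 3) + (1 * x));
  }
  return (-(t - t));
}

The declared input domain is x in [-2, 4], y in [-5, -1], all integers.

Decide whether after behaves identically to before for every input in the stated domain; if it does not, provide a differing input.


At x=-2, y=-2: before gives ERROR, after gives 0.
verdict: not equivalent; witness: x=-2, y=-2


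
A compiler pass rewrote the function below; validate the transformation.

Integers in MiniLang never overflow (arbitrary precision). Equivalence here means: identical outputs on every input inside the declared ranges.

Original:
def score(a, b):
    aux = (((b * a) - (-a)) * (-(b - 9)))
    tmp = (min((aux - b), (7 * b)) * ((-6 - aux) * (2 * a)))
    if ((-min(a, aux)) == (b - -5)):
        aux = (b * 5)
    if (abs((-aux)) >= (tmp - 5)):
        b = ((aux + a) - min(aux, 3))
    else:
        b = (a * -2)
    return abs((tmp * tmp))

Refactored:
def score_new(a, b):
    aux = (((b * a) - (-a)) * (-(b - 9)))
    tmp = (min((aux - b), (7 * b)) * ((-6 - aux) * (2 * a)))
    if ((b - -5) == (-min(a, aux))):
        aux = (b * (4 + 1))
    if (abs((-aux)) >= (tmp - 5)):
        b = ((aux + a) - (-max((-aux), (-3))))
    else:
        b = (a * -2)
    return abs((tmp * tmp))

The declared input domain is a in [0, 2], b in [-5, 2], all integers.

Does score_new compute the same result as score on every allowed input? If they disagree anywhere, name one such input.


The two versions differ — the changes include min/max/abs usage differs, arithmetic usage differs, constant usage differs.
As a probe, take a=1, b=-3: score runs aux := -24 | tmp := -756 | ((-min(a, aux)) == (b - -5)): false | (abs((-aux)) >= (tmp - 5)): true | b := 1 | result 571536; score_new runs aux := -24 | tmp := -756 | ((b - -5) == (-min(a, aux))): false | (abs((-aux)) >= (tmp - 5)): true | b := 1 | result 571536; both end at 571536.
Every one of the 24 inputs gives matching results.
verdict: equivalent


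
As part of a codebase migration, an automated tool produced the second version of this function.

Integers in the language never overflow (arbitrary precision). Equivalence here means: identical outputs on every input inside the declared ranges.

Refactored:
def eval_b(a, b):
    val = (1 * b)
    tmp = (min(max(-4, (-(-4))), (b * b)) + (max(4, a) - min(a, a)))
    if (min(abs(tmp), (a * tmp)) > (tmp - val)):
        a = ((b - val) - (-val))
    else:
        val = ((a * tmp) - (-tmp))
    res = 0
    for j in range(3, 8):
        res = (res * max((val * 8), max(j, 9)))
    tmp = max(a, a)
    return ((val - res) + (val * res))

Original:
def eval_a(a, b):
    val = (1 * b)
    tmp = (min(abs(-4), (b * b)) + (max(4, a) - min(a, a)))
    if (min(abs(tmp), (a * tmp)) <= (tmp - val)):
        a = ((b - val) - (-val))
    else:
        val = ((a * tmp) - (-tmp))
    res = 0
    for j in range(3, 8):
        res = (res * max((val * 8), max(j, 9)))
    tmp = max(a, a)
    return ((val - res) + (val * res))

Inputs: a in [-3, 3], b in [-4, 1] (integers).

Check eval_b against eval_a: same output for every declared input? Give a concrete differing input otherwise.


There is a counterexample at a=-3, b=-4: -4 on one side, -22 on the other.
eval_a: val becomes -4; next tmp becomes 11; next (min(abs(tmp), (a * tmp)) <= (tmp - val)) evaluates to true; next a becomes -4; next res becomes 0; next at j=3:; next res becomes 0; next at j=4:; next res becomes 0; next at j=5:; next res becomes 0; next at j=6:; next res becomes 0; next at j=7:; next res becomes 0; next tmp becomes -4; next final value -4
eval_b: val becomes -4; next tmp becomes 11; next (min(abs(tmp), (a * tmp)) > (tmp - val)) evaluates to false; next val becomes -22; next res becomes 0; next at j=3:; next res becomes 0; next at j=4:; next res becomes 0; next at j=5:; next res becomes 0; next at j=6:; next res becomes 0; next at j=7:; next res becomes 0; next tmp becomes -3; next final value -22
verdict: not equivalent; witness: a=-3, b=-4


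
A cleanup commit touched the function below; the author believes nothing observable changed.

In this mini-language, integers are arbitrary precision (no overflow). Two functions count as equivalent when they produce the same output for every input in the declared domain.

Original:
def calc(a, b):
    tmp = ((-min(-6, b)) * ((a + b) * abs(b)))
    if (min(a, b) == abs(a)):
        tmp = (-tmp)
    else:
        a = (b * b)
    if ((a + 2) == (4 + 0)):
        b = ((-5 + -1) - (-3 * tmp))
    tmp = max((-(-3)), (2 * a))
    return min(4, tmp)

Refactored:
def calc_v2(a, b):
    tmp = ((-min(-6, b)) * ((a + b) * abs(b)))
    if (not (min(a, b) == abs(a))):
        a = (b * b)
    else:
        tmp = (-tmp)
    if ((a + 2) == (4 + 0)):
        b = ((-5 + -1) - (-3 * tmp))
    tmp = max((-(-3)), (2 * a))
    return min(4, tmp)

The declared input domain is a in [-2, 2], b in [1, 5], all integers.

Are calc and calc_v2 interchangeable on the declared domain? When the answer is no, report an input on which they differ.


The two versions differ — the changes include boolean connective usage differs.
Spot check at a=-2, b=4 — calc: tmp := 48 | (min(a, b) == abs(a)): false | a := 16 | ((a + 2) == (4 + 0)): false | tmp := 32 | result 4. calc_v2: tmp := 48 | (not (min(a, b) == abs(a))): true | a := 16 | ((a + 2) == (4 + 0)): false | tmp := 32 | result 4. Both give 4.
Every one of the 25 inputs gives matching results.
verdict: equivalent


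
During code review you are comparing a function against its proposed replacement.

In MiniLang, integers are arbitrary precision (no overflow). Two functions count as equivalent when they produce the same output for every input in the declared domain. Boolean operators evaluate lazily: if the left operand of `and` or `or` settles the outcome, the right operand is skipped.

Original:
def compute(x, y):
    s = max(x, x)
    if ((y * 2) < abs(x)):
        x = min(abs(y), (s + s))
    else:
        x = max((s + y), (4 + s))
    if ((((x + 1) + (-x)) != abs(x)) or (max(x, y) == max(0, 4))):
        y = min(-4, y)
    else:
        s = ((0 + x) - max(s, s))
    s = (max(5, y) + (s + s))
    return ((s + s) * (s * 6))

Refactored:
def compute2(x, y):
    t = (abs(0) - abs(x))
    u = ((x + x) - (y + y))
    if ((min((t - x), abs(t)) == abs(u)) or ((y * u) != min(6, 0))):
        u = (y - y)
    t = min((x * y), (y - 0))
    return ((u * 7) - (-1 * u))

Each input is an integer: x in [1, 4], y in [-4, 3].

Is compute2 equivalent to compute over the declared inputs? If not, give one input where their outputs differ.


The rewrite breaks on x=1, y=-4, where the results are 588 and 0.
compute: s = 1; ((y * 2) < abs(x)) -> true; x = 2; ((((x + 1) + (-x)) != abs(x)) or (max(x, y) == max(0, 4))) -> true; y = -4; s = 7; return 588
compute2: t = -1; u = 10; ((min((t - x), abs(t)) == abs(u)) or ((y * u) != min(6, 0))) -> true; u = 0; t = -4; return 0
verdict: not equivalent; witness: x=1, y=-4


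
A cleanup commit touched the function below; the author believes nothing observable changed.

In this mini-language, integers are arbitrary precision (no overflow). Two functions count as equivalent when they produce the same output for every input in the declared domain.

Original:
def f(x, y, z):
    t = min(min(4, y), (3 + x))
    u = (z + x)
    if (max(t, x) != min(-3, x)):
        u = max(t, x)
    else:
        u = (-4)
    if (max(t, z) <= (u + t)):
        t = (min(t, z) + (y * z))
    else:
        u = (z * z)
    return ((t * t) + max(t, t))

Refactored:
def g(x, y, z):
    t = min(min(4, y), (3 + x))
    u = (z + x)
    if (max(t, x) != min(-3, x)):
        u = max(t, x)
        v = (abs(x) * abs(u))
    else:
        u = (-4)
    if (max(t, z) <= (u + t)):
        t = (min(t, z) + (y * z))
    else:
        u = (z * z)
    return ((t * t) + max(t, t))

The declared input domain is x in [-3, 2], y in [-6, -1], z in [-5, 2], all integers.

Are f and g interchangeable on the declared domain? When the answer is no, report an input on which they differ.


Comparing the listings, the differences include: min/max/abs usage differs, arithmetic usage differs, statement counts differ, local variable names differ.
One worked example (x=0, y=-2, z=-3) — f: t = -2; u = -3; (max(t, x) != min(-3, x)) -> true; u = 0; (max(t, z) <= (u + t)) -> true; t = 3; return 12; g: t = -2; u = -3; (max(t, x) != min(-3, x)) -> true; u = 0; v = 0; (max(t, z) <= (u + t)) -> true; t = 3; return 12; agreement on 12.
Every one of the 288 inputs gives matching results.
verdict: equivalent


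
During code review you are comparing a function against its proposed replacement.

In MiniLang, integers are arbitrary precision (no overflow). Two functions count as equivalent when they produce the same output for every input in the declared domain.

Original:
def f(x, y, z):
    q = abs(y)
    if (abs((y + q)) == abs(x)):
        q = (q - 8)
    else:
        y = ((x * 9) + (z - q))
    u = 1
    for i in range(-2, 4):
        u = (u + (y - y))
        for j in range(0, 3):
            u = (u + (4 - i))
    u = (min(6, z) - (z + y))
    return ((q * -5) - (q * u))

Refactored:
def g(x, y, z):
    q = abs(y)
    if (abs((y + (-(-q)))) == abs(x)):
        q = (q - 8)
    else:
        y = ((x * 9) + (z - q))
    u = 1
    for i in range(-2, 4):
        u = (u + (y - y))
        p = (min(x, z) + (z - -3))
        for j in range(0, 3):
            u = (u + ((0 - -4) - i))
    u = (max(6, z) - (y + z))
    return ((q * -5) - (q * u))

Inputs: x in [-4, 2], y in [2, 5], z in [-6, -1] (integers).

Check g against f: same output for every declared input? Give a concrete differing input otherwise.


On input x=-4, y=2, z=-6, f returns 18 while g returns 90.
verdict: not equivalent; witness: x=-4, y=2, z=-6


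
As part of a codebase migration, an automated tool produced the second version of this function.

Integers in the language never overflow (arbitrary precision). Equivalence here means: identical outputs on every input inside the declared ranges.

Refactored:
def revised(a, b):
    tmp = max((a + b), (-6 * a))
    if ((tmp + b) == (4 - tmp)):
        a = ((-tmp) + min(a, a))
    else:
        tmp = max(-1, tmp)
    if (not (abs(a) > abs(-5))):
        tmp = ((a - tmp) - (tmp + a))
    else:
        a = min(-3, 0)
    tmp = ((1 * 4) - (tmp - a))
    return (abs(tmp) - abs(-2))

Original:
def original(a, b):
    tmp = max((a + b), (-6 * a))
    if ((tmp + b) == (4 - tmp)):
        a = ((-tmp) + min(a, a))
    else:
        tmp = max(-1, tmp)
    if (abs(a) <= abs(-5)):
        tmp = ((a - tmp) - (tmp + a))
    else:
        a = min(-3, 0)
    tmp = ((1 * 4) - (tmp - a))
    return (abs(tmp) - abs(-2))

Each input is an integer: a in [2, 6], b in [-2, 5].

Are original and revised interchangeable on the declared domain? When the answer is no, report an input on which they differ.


The two are interchangeable: comparison usage differs; and boolean connective usage differs, and every declared input agrees.
One worked example (a=4, b=4) — original: tmp := 8 | ((tmp + b) == (4 - tmp)): false | tmp := 8 | (abs(a) <= abs(-5)): true | tmp := -16 | tmp := 24 | result 22; revised: tmp := 8 | ((tmp + b) == (4 - tmp)): false | tmp := 8 | (not (abs(a) > abs(-5))): true | tmp := -16 | tmp := 24 | result 22; agreement on 22.
An exhaustive pass over the 40 declared inputs shows identical outputs.
verdict: equivalent


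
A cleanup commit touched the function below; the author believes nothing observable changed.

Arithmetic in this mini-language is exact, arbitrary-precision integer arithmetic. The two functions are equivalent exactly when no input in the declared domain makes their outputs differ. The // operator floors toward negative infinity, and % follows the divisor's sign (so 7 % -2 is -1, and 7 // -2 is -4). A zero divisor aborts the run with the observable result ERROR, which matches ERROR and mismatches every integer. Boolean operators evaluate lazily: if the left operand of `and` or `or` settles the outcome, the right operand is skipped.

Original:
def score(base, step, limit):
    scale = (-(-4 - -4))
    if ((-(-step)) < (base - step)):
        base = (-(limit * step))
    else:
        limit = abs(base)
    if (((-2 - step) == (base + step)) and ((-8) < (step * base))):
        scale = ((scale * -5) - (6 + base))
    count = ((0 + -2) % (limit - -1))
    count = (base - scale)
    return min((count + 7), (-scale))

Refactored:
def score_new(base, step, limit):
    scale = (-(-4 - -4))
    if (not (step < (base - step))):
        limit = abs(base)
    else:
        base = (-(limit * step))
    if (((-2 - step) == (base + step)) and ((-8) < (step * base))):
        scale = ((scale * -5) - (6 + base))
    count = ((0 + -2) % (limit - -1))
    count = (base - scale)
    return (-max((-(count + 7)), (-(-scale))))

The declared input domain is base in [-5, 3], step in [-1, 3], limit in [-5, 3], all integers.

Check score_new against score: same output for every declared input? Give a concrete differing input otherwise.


Reading the diff, among the changes: boolean connective usage differs, min/max/abs usage differs.
One worked example (base=2, step=3, limit=1) — score: scale = 0; ((-(-step)) < (base - step)) -> false; limit = 2; (((-2 - step) == (base + step)) and ((-8) < (step * base))) -> false; count = 1; count = 2; return 0; score_new: scale = 0; (not (step < (base - step))) -> true; limit = 2; (((-2 - step) == (base + step)) and ((-8) < (step * base))) -> false; count = 1; count = 2; return 0; agreement on 0.
Across all 405 domain points the two functions coincide.
verdict: equivalent


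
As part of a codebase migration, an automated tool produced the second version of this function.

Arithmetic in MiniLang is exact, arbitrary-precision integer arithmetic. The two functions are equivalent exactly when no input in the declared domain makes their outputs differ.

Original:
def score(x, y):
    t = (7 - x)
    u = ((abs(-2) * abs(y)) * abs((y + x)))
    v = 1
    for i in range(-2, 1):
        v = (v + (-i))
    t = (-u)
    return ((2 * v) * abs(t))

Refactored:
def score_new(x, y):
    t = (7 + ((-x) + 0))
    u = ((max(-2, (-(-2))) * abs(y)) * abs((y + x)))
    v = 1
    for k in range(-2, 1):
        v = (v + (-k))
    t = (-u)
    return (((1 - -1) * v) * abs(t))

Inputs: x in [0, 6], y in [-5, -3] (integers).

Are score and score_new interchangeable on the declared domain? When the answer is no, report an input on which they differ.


Behavior is preserved: although arithmetic usage differs; and local variable names differ; and min/max/abs usage differs; and constant usage differs, the outputs never diverge.
One worked example (x=5, y=-3) — score: t := 2 | u := 12 | v := 1 | iter i=-2: | v := 3 | iter i=-1: | v := 4 | iter i=0: | v := 4 | t := -12 | result 96; score_new: t := 2 | u := 12 | v := 1 | iter k=-2: | v := 3 | iter k=-1: | v := 4 | iter k=0: | v := 4 | t := -12 | result 96; agreement on 96.
Every one of the 21 inputs gives matching results.
verdict: equivalent


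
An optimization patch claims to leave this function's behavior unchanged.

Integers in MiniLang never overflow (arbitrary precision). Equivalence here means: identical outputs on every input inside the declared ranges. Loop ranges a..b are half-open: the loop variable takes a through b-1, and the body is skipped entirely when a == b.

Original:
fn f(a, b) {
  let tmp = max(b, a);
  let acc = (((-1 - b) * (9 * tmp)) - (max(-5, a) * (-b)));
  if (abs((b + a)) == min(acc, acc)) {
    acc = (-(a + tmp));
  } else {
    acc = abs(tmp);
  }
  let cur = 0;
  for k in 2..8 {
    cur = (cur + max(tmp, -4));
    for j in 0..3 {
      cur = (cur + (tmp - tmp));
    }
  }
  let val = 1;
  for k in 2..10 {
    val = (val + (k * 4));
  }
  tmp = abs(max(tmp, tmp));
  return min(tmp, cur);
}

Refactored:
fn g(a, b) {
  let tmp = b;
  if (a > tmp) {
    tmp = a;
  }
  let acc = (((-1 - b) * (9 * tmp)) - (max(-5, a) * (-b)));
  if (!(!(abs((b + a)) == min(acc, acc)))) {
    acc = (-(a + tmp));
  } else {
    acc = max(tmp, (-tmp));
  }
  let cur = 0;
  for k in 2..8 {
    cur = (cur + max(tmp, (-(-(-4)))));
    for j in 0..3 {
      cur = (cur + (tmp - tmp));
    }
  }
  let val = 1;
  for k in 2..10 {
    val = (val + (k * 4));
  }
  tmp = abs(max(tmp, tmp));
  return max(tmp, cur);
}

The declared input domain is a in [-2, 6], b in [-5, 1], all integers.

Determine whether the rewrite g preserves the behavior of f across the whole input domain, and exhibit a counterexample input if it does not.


There is a counterexample at a=-2, b=-5: -12 on one side, 2 on the other.
f: tmp=-2, then acc=-62, then (abs((b + a)) == min(acc, acc)) is false, then acc=2, then cur=0, then (k=2), then cur=-2, then (j=0), then cur=-2, then (j=1), then cur=-2, then (j=2), then cur=-2, then (k=3), then cur=-4, then (j=0), then cur=-4, then (j=1), then cur=-4, then (j=2), then cur=-4, then (k=4), then cur=-6, then (j=0), then cur=-6, then (j=1), then cur=-6, then (j=2), then cur=-6, then (k=5), then cur=-8, then (j=0), then cur=-8, then (j=1), then cur=-8, then (j=2), then cur=-8, then (k=6), then cur=-10, then (j=0), then cur=-10, then (j=1), then cur=-10, then (j=2), then cur=-10, then (k=7), then cur=-12, then (j=0), then cur=-12, then (j=1), then cur=-12, then (j=2), then cur=-12, then val=1, then (k=2), then val=9, then (k=3), then val=21, then (k=4), then val=37, then (k=5), then val=57, then (k=6), then val=81, then (k=7), then val=109, then (k=8), then val=141, then (k=9), then val=177, then tmp=2, then returns -12
g: tmp=-5, then (a > tmp) is true, then tmp=-2, then acc=-62, then (!(!(abs((b + a)) == min(acc, acc)))) is false, then acc=2, then cur=0, then (k=2), then cur=-2, then (j=0), then cur=-2, then (j=1), then cur=-2, then (j=2), then cur=-2, then (k=3), then cur=-4, then (j=0), then cur=-4, then (j=1), then cur=-4, then (j=2), then cur=-4, then (k=4), then cur=-6, then (j=0), then cur=-6, then (j=1), then cur=-6, then (j=2), then cur=-6, then (k=5), then cur=-8, then (j=0), then cur=-8, then (j=1), then cur=-8, then (j=2), then cur=-8, then (k=6), then cur=-10, then (j=0), then cur=-10, then (j=1), then cur=-10, then (j=2), then cur=-10, then (k=7), then cur=-12, then (j=0), then cur=-12, then (j=1), then cur=-12, then (j=2), then cur=-12, then val=1, then (k=2), then val=9, then (k=3), then val=21, then (k=4), then val=37, then (k=5), then val=57, then (k=6), then val=81, then (k=7), then val=109, then (k=8), then val=141, then (k=9), then val=177, then tmp=2, then returns 2
verdict: not equivalent; witness: a=-2, b=-5


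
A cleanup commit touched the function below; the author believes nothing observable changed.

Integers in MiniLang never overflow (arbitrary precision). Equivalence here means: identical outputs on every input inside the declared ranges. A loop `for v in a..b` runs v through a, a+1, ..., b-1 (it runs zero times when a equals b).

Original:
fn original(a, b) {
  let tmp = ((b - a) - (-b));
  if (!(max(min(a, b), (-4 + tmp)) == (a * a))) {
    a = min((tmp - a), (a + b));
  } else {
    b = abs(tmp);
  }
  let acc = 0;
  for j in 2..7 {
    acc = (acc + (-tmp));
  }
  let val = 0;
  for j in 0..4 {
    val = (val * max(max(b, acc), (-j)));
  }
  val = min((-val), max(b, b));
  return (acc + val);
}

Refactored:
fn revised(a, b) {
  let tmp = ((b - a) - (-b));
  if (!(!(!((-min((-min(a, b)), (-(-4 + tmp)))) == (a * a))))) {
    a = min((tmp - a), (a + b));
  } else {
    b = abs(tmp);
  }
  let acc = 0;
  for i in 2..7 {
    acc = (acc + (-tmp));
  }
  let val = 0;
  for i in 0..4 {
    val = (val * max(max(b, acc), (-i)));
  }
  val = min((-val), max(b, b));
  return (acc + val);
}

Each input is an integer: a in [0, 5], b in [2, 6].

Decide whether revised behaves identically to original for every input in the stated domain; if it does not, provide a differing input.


Equivalent — the differences include boolean connective usage differs, plus min/max/abs usage differs, plus local variable names differ, yet no declared input distinguishes the two.
Tracing a=5, b=5: original: tmp becomes 5; next (!(max(min(a, b), (-4 + tmp)) == (a * a))) evaluates to true; next a becomes 0; next acc becomes 0; next at j=2:; next acc becomes -5; next at j=3:; next acc becomes -10; next at j=4:; next acc becomes -15; next at j=5:; next acc becomes -20; next at j=6:; next acc becomes -25; next val becomes 0; next at j=0:; next val becomes 0; next at j=1:; next val becomes 0; next at j=2:; next val becomes 0; next at j=3:; next val becomes 0; next val becomes 0; next final value -25 | revised: tmp becomes 5; next (!(!(!((-min((-min(a, b)), (-(-4 + tmp)))) == (a * a))))) evaluates to true; next a becomes 0; next acc becomes 0; next at i=2:; next acc becomes -5; next at i=3:; next acc becomes -10; next at i=4:; next acc becomes -15; next at i=5:; next acc becomes -20; next at i=6:; next acc becomes -25; next val becomes 0; next at i=0:; next val becomes 0; next at i=1:; next val becomes 0; next at i=2:; next val becomes 0; next at i=3:; next val becomes 0; next val becomes 0; next final value -25 — matching result -25.
Across all 30 domain points the two functions coincide.
verdict: equivalent


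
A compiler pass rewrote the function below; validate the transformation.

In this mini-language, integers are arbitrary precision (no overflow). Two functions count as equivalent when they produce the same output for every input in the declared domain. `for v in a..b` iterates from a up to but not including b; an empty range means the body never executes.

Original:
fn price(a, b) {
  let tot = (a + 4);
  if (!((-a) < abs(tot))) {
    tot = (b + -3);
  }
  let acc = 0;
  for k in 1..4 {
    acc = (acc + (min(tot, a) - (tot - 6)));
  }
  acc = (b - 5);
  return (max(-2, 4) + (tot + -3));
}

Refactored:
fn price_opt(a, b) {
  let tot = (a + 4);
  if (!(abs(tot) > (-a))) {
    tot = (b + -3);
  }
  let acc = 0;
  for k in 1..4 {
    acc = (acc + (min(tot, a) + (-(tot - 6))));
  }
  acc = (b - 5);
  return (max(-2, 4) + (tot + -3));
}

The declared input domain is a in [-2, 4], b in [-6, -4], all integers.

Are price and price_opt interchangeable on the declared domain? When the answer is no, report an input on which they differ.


The two are interchangeable: arithmetic usage differs; and comparison usage differs, and every declared input agrees.
Tracing a=0, b=-4: price: tot=4, then (!((-a) < abs(tot))) is false, then acc=0, then (k=1), then acc=2, then (k=2), then acc=4, then (k=3), then acc=6, then acc=-9, then returns 5 | price_opt: tot=4, then (!(abs(tot) > (-a))) is false, then acc=0, then (k=1), then acc=2, then (k=2), then acc=4, then (k=3), then acc=6, then acc=-9, then returns 5 — matching result 5.
Sweeping the whole domain (21 inputs) finds no disagreement.
verdict: equivalent


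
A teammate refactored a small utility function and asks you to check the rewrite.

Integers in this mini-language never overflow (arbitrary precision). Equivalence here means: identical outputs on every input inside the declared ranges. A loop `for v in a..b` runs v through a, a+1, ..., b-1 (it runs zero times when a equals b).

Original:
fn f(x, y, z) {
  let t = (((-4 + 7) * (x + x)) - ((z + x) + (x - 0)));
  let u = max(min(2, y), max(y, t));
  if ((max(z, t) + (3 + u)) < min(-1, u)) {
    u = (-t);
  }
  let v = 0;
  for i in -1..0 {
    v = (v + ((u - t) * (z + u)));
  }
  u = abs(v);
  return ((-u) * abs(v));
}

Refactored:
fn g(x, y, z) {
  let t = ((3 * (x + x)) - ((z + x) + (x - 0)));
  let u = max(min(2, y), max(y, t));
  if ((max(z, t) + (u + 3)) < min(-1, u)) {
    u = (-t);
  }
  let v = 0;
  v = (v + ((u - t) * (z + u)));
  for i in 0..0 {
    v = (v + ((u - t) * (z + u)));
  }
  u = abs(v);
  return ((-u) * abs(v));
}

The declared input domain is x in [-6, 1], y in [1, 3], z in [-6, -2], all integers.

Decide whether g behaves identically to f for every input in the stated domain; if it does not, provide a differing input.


Equivalent — the differences include statement counts differ, constant usage differs, arithmetic usage differs, loop structure differs, yet no declared input distinguishes the two.
Tracing x=1, y=3, z=-6: f: t=10, then u=10, then ((max(z, t) + (3 + u)) < min(-1, u)) is false, then v=0, then (i=-1), then v=0, then u=0, then returns 0 | g: t=10, then u=10, then ((max(z, t) + (u + 3)) < min(-1, u)) is false, then v=0, then v=0, then the loop over i runs zero times, then u=0, then returns 0 — matching result 0.
Across all 120 domain points the two functions coincide.
verdict: equivalent


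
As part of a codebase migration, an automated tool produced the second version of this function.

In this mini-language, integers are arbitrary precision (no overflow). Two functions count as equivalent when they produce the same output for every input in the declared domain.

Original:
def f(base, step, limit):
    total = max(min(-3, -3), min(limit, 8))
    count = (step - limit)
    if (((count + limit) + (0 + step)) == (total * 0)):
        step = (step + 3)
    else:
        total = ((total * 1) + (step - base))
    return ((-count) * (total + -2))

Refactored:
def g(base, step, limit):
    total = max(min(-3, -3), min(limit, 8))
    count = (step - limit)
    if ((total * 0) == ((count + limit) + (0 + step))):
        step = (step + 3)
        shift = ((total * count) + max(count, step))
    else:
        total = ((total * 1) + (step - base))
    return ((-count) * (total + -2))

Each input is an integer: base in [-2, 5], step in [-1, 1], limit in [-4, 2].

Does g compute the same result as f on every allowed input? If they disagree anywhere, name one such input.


This is a faithful refactor — arithmetic usage differs, plus min/max/abs usage differs, plus local variable names differ, plus statement counts differ, but the computed results match everywhere.
Tracing base=0, step=-1, limit=-4: f: total := -3 | count := 3 | (((count + limit) + (0 + step)) == (total * 0)): false | total := -4 | result 18 | g: total := -3 | count := 3 | ((total * 0) == ((count + limit) + (0 + step))): false | total := -4 | result 18 — matching result 18.
Sweeping the whole domain (168 inputs) finds no disagreement.
verdict: equivalent


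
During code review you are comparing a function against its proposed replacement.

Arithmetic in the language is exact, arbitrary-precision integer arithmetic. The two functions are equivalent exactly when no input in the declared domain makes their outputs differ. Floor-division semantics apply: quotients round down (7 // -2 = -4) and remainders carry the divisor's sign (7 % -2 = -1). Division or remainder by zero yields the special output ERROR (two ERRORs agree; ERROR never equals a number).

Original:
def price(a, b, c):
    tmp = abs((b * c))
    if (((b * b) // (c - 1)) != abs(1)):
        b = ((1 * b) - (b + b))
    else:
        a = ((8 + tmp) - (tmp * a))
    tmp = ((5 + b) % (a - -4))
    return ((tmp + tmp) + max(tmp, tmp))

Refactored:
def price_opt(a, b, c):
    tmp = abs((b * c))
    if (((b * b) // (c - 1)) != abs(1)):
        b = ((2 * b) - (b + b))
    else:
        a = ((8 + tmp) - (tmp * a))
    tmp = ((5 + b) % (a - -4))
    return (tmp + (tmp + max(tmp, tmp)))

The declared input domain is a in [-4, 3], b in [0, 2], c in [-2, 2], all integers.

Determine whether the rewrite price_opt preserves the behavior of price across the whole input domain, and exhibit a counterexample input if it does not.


Not equivalent: a=-2, b=1, c=-2 separates them (0 vs 3).
price: tmp becomes 2; next (((b * b) // (c - 1)) != abs(1)) evaluates to true; next b becomes -1; next tmp becomes 0; next final value 0
price_opt: tmp becomes 2; next (((b * b) // (c - 1)) != abs(1)) evaluates to true; next b becomes 0; next tmp becomes 1; next final value 3
verdict: not equivalent; witness: a=-2, b=1, c=-2


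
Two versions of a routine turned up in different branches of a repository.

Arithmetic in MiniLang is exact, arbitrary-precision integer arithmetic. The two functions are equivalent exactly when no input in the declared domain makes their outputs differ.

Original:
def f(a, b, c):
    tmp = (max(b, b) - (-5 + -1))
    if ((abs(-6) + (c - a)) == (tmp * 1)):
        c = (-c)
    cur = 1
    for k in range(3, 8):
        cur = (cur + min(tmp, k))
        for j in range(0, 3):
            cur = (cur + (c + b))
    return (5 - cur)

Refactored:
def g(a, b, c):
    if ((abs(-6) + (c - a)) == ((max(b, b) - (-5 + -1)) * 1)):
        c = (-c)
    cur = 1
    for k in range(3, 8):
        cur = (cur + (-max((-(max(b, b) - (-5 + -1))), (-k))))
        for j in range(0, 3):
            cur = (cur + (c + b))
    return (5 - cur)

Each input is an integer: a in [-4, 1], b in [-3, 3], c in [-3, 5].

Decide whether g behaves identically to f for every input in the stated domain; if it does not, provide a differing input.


The two are interchangeable: statement counts differ, local variable names differ, arithmetic usage differs, min/max/abs usage differs, constant usage differs, and every declared input agrees.
As a probe, take a=1, b=0, c=1: f runs tmp = 6; ((abs(-6) + (c - a)) == (tmp * 1)) -> true; c = -1; cur = 1; [k=3]; cur = 4; [j=0]; cur = 3; [j=1]; cur = 2; [j=2]; cur = 1; [k=4]; cur = 5; [j=0]; cur = 4; [j=1]; cur = 3; [j=2]; cur = 2; [k=5]; cur = 7; [j=0]; cur = 6; [j=1]; cur = 5; [j=2]; cur = 4; [k=6]; cur = 10; [j=0]; cur = 9; [j=1]; cur = 8; [j=2]; cur = 7; [k=7]; cur = 13; [j=0]; cur = 12; [j=1]; cur = 11; [j=2]; cur = 10; return -5; g runs ((abs(-6) + (c - a)) == ((max(b, b) - (-5 + -1)) * 1)) -> true; c = -1; cur = 1; [k=3]; cur = 4; [j=0]; cur = 3; [j=1]; cur = 2; [j=2]; cur = 1; [k=4]; cur = 5; [j=0]; cur = 4; [j=1]; cur = 3; [j=2]; cur = 2; [k=5]; cur = 7; [j=0]; cur = 6; [j=1]; cur = 5; [j=2]; cur = 4; [k=6]; cur = 10; [j=0]; cur = 9; [j=1]; cur = 8; [j=2]; cur = 7; [k=7]; cur = 13; [j=0]; cur = 12; [j=1]; cur = 11; [j=2]; cur = 10; return -5; both end at -5.
An exhaustive pass over the 378 declared inputs shows identical outputs.
verdict: equivalent


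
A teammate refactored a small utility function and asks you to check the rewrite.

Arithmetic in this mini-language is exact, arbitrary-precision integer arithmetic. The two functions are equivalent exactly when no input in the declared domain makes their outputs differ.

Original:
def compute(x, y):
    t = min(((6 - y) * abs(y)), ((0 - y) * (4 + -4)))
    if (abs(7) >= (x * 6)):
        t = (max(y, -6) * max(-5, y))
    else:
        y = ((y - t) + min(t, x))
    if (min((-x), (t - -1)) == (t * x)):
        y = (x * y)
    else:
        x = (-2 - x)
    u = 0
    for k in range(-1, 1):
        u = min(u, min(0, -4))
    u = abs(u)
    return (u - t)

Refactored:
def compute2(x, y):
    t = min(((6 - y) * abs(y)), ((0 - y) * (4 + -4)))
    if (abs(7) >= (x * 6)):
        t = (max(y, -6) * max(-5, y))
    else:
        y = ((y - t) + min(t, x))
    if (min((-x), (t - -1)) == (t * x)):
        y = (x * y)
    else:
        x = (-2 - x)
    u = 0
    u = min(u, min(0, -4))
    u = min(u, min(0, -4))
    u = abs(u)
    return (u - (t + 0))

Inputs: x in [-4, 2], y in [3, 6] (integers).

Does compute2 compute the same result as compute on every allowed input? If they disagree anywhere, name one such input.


Comparing the listings, the differences include: local variable names differ; also arithmetic usage differs; also min/max/abs usage differs; also constant usage differs; also loop structure differs.
Spot check at x=-2, y=3 — compute: t=0, then (abs(7) >= (x * 6)) is true, then t=9, then (min((-x), (t - -1)) == (t * x)) is false, then x=0, then u=0, then (k=-1), then u=-4, then (k=0), then u=-4, then u=4, then returns -5. compute2: t=0, then (abs(7) >= (x * 6)) is true, then t=9, then (min((-x), (t - -1)) == (t * x)) is false, then x=0, then u=0, then u=-4, then u=-4, then u=4, then returns -5. Both give -5.
Every one of the 28 inputs gives matching results.
verdict: equivalent


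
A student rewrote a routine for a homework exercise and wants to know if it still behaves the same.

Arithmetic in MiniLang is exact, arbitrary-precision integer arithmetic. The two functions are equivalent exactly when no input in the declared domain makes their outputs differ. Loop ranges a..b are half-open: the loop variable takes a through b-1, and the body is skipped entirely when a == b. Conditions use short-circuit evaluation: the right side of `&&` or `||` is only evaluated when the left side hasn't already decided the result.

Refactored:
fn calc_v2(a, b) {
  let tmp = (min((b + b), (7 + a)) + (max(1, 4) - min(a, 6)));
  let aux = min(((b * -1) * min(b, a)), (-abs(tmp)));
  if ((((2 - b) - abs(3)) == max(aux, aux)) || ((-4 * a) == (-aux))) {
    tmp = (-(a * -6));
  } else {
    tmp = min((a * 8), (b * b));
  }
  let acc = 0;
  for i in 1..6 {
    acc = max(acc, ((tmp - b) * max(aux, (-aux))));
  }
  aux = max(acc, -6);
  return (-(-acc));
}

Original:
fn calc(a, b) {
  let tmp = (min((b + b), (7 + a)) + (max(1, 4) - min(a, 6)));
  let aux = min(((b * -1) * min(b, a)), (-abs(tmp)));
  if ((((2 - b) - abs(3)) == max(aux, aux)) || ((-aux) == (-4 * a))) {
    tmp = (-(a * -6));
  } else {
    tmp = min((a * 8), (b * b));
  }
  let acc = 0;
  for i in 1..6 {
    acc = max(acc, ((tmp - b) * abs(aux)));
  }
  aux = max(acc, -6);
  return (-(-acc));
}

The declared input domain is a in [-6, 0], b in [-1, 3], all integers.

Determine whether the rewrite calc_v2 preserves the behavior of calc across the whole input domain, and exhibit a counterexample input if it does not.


Comparing the listings, the differences include: min/max/abs usage differs.
One worked example (a=-3, b=-1) — calc: tmp=5, then aux=-5, then ((((2 - b) - abs(3)) == max(aux, aux)) || ((-aux) == (-4 * a))) is false, then tmp=-24, then acc=0, then (i=1), then acc=0, then (i=2), then acc=0, then (i=3), then acc=0, then (i=4), then acc=0, then (i=5), then acc=0, then aux=0, then returns 0; calc_v2: tmp=5, then aux=-5, then ((((2 - b) - abs(3)) == max(aux, aux)) || ((-4 * a) == (-aux))) is false, then tmp=-24, then acc=0, then (i=1), then acc=0, then (i=2), then acc=0, then (i=3), then acc=0, then (i=4), then acc=0, then (i=5), then acc=0, then aux=0, then returns 0; agreement on 0.
Across all 35 domain points the two functions coincide.
verdict: equivalent


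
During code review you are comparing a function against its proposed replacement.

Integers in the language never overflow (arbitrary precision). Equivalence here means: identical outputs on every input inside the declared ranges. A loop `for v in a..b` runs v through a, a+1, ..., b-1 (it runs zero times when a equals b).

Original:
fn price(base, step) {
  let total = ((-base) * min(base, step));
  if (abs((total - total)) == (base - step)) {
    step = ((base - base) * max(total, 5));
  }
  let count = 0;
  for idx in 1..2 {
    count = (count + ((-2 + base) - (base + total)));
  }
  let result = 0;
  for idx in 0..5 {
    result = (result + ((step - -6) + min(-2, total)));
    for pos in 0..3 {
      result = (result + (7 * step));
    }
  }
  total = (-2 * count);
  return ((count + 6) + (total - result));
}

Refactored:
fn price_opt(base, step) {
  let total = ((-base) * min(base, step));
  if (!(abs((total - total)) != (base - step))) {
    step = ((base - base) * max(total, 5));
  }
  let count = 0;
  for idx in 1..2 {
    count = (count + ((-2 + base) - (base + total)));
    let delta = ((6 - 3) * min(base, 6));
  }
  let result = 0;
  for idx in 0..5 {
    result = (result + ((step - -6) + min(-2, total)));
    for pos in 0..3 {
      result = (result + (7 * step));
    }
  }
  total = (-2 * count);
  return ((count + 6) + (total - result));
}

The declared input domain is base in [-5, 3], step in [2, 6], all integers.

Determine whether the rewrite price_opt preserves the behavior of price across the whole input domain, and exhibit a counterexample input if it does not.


Equivalent — the differences include local variable names differ, and statement counts differ, and arithmetic usage differs, and boolean connective usage differs, and constant usage differs, and comparison usage differs, and min/max/abs usage differs, yet no declared input distinguishes the two.
As a probe, take base=-1, step=2: price runs total becomes -1; next (abs((total - total)) == (base - step)) evaluates to false; next count becomes 0; next at idx=1:; next count becomes -1; next result becomes 0; next at idx=0:; next result becomes 6; next at pos=0:; next result becomes 20; next at pos=1:; next result becomes 34; next at pos=2:; next result becomes 48; next at idx=1:; next result becomes 54; next at pos=0:; next result becomes 68; next at pos=1:; next result becomes 82; next at pos=2:; next result becomes 96; next at idx=2:; next result becomes 102; next at pos=0:; next result becomes 116; next at pos=1:; next result becomes 130; next at pos=2:; next result becomes 144; next at idx=3:; next result becomes 150; next at pos=0:; next result becomes 164; next at pos=1:; next result becomes 178; next at pos=2:; next result becomes 192; next at idx=4:; next result becomes 198; next at pos=0:; next result becomes 212; next at pos=1:; next result becomes 226; next at pos=2:; next result becomes 240; next total becomes 2; next final value -233; price_opt runs total becomes -1; next (!(abs((total - total)) != (base - step))) evaluates to false; next count becomes 0; next at idx=1:; next count becomes -1; next delta becomes -3; next result becomes 0; next at idx=0:; next result becomes 6; next at pos=0:; next result becomes 20; next at pos=1:; next result becomes 34; next at pos=2:; next result becomes 48; next at idx=1:; next result becomes 54; next at pos=0:; next result becomes 68; next at pos=1:; next result becomes 82; next at pos=2:; next result becomes 96; next at idx=2:; next result becomes 102; next at pos=0:; next result becomes 116; next at pos=1:; next result becomes 130; next at pos=2:; next result becomes 144; next at idx=3:; next result becomes 150; next at pos=0:; next result becomes 164; next at pos=1:; next result becomes 178; next at pos=2:; next result becomes 192; next at idx=4:; next result becomes 198; next at pos=0:; next result becomes 212; next at pos=1:; next result becomes 226; next at pos=2:; next result becomes 240; next total becomes 2; next final value -233; both end at -233.
Sweeping the whole domain (45 inputs) finds no disagreement.
verdict: equivalent


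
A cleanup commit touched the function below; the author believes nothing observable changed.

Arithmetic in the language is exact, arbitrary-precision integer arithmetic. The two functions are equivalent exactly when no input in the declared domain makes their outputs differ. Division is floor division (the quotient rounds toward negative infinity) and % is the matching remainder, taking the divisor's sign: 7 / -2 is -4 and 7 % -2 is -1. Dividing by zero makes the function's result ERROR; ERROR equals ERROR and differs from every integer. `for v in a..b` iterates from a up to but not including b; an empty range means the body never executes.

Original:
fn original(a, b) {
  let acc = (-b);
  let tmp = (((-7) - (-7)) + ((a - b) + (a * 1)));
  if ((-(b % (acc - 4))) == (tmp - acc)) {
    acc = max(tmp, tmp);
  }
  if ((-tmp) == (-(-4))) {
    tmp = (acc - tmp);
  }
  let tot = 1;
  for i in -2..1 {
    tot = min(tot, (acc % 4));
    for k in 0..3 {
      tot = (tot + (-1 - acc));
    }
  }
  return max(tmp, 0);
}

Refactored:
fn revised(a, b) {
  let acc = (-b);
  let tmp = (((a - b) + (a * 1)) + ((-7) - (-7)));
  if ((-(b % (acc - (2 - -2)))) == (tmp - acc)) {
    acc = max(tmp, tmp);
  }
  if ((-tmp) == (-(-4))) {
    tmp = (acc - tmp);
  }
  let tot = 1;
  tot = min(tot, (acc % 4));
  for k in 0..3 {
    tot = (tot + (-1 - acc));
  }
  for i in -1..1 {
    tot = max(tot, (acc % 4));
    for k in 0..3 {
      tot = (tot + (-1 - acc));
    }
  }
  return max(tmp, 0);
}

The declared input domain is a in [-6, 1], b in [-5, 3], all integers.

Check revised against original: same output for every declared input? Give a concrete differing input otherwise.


The edit looks behavioral (`min(tot, (acc % 4))` became `max(tot, (acc % 4))`), but over these ranges it never changes the outcome.
One worked example (a=-2, b=2) — original: acc := -2 | tmp := -6 | ((-(b % (acc - 4))) == (tmp - acc)): false | ((-tmp) == (-(-4))): false | tot := 1 | iter i=-2: | tot := 1 | iter k=0: | tot := 2 | iter k=1: | tot := 3 | iter k=2: | tot := 4 | iter i=-1: | tot := 2 | iter k=0: | tot := 3 | iter k=1: | tot := 4 | iter k=2: | tot := 5 | iter i=0: | tot := 2 | iter k=0: | tot := 3 | iter k=1: | tot := 4 | iter k=2: | tot := 5 | result 0; revised: acc := -2 | tmp := -6 | ((-(b % (acc - (2 - -2)))) == (tmp - acc)): false | ((-tmp) == (-(-4))): false | tot := 1 | tot := 1 | iter k=0: | tot := 2 | iter k=1: | tot := 3 | iter k=2: | tot := 4 | iter i=-1: | tot := 4 | iter k=0: | tot := 5 | iter k=1: | tot := 6 | iter k=2: | tot := 7 | iter i=0: | tot := 7 | iter k=0: | tot := 8 | iter k=1: | tot := 9 | iter k=2: | tot := 10 | result 0; agreement on 0.
Every one of the 72 inputs gives matching results.
verdict: equivalent
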